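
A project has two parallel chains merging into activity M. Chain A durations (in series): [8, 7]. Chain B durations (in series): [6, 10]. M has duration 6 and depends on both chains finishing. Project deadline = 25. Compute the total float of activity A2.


Forward pass: ES(A2) = sum of predecessors on chain A = 8
EF = ES + duration = 8 + 7 = 15
Backward pass: LF(M) = deadline = 25; LS(M) = 25 - 6 = 19
LF(A2) = LS(M) - sum(successors on chain A) = 19 - 0 = 19
LS = LF - duration = 19 - 7 = 12
Total float = LS - ES = 12 - 8 = 4

4


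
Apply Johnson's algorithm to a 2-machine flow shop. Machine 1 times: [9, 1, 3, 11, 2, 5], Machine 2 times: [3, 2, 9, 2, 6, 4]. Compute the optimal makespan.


Apply Johnson's rule:
  Group 1 (a <= b): [(2, 1, 2), (5, 2, 6), (3, 3, 9)]
  Group 2 (a > b): [(6, 5, 4), (1, 9, 3), (4, 11, 2)]
Optimal job order: [2, 5, 3, 6, 1, 4]
Schedule:
  Job 2: M1 done at 1, M2 done at 3
  Job 5: M1 done at 3, M2 done at 9
  Job 3: M1 done at 6, M2 done at 18
  Job 6: M1 done at 11, M2 done at 22
  Job 1: M1 done at 20, M2 done at 25
  Job 4: M1 done at 31, M2 done at 33
Makespan = 33

33


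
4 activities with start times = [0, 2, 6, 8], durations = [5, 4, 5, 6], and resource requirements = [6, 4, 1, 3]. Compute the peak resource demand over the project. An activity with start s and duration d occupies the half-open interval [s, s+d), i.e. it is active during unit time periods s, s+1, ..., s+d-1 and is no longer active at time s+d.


Each activity i is active on [start_i, start_i + duration_i).
Compute total resource usage per time slot:
  t=0: active resources = [6], total = 6
  t=1: active resources = [6], total = 6
  t=2: active resources = [6, 4], total = 10
  t=3: active resources = [6, 4], total = 10
  t=4: active resources = [6, 4], total = 10
  t=5: active resources = [4], total = 4
  t=6: active resources = [1], total = 1
  t=7: active resources = [1], total = 1
  t=8: active resources = [1, 3], total = 4
  t=9: active resources = [1, 3], total = 4
  t=10: active resources = [1, 3], total = 4
  t=11: active resources = [3], total = 3
  t=12: active resources = [3], total = 3
  t=13: active resources = [3], total = 3
Peak resource demand = 10

10


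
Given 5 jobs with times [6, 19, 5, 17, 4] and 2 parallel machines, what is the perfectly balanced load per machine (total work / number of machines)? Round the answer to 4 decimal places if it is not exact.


Total processing time = 6 + 19 + 5 + 17 + 4 = 51
Number of machines = 2
Ideal balanced load = 51 / 2 = 25.5

25.5


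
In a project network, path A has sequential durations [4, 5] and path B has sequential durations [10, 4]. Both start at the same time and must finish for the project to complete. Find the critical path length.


Path A total = 4 + 5 = 9
Path B total = 10 + 4 = 14
Critical path = longest path = max(9, 14) = 14

14


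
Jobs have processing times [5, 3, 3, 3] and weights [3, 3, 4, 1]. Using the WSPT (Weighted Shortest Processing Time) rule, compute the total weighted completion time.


Compute p/w ratios and sort ascending (WSPT): [(3, 4), (3, 3), (5, 3), (3, 1)]
Compute weighted completion times:
  Job (p=3,w=4): C=3, w*C=4*3=12
  Job (p=3,w=3): C=6, w*C=3*6=18
  Job (p=5,w=3): C=11, w*C=3*11=33
  Job (p=3,w=1): C=14, w*C=1*14=14
Total weighted completion time = 77

77


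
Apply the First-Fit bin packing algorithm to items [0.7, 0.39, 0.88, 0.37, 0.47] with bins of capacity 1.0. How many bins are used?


Place items sequentially using First-Fit:
  Item 0.7 -> new Bin 1
  Item 0.39 -> new Bin 2
  Item 0.88 -> new Bin 3
  Item 0.37 -> Bin 2 (now 0.76)
  Item 0.47 -> new Bin 4
Total bins used = 4

4


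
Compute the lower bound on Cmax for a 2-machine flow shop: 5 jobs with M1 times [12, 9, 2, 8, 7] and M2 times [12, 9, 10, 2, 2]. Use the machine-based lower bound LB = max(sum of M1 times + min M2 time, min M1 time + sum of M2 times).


LB1 = sum(M1 times) + min(M2 times) = 38 + 2 = 40
LB2 = min(M1 times) + sum(M2 times) = 2 + 35 = 37
Lower bound = max(LB1, LB2) = max(40, 37) = 40

40


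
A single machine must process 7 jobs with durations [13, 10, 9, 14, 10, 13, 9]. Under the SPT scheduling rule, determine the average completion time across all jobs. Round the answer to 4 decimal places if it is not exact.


Sort jobs by processing time (SPT order): [9, 9, 10, 10, 13, 13, 14]
Compute completion times sequentially:
  Job 1: processing = 9, completes at 9
  Job 2: processing = 9, completes at 18
  Job 3: processing = 10, completes at 28
  Job 4: processing = 10, completes at 38
  Job 5: processing = 13, completes at 51
  Job 6: processing = 13, completes at 64
  Job 7: processing = 14, completes at 78
Sum of completion times = 286
Average completion time = 286/7 = 40.8571

40.8571


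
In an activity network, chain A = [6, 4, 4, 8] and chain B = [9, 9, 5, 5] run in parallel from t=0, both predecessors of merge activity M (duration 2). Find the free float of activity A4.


ES(A4) = sum of predecessors on chain A = 14
EF(A4) = ES + duration = 14 + 8 = 22
Successor of A4 is M. ES(M) = max(sum(A), sum(B)) = max(22, 28) = 28
Free float = ES(successor) - EF(current) = 28 - 22 = 6

6


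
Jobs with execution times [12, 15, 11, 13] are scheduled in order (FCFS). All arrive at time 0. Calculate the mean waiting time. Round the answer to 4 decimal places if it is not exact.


FCFS order (as given): [12, 15, 11, 13]
Waiting times:
  Job 1: wait = 0
  Job 2: wait = 12
  Job 3: wait = 27
  Job 4: wait = 38
Sum of waiting times = 77
Average waiting time = 77/4 = 19.25

19.25


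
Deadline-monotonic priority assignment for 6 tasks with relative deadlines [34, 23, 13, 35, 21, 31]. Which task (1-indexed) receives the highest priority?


Sort tasks by relative deadline (ascending):
  Task 3: deadline = 13
  Task 5: deadline = 21
  Task 2: deadline = 23
  Task 6: deadline = 31
  Task 1: deadline = 34
  Task 4: deadline = 35
Priority order (highest first): [3, 5, 2, 6, 1, 4]
Highest priority task = 3

3


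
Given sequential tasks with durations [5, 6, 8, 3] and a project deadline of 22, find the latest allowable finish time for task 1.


LF(activity 1) = deadline - sum of successor durations
Successors: activities 2 through 4 with durations [6, 8, 3]
Sum of successor durations = 17
LF = 22 - 17 = 5

5


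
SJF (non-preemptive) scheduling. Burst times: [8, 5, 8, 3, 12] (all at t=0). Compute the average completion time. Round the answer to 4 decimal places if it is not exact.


SJF order (ascending): [3, 5, 8, 8, 12]
Completion times:
  Job 1: burst=3, C=3
  Job 2: burst=5, C=8
  Job 3: burst=8, C=16
  Job 4: burst=8, C=24
  Job 5: burst=12, C=36
Average completion = 87/5 = 17.4

17.4


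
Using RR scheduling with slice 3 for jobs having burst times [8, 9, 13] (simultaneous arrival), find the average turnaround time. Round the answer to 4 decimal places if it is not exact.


Time quantum = 3
Execution trace:
  J1 runs 3 units, time = 3
  J2 runs 3 units, time = 6
  J3 runs 3 units, time = 9
  J1 runs 3 units, time = 12
  J2 runs 3 units, time = 15
  J3 runs 3 units, time = 18
  J1 runs 2 units, time = 20
  J2 runs 3 units, time = 23
  J3 runs 3 units, time = 26
  J3 runs 3 units, time = 29
  J3 runs 1 units, time = 30
Finish times: [20, 23, 30]
Average turnaround = 73/3 = 24.3333

24.3333


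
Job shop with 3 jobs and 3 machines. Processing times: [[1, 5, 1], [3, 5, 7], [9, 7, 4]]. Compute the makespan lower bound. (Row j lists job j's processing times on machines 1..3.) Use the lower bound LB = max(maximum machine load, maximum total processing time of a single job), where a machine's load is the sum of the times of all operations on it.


Machine loads:
  Machine 1: 1 + 3 + 9 = 13
  Machine 2: 5 + 5 + 7 = 17
  Machine 3: 1 + 7 + 4 = 12
Max machine load = 17
Job totals:
  Job 1: 7
  Job 2: 15
  Job 3: 20
Max job total = 20
Lower bound = max(17, 20) = 20

20


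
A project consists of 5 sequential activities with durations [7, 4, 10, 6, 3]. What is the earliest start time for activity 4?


Activity 4 starts after activities 1 through 3 complete.
Predecessor durations: [7, 4, 10]
ES = 7 + 4 + 10 = 21

21


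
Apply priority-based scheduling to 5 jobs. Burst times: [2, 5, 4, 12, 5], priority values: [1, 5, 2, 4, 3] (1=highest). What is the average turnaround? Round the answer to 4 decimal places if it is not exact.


Sort by priority (ascending = highest first):
Order: [(1, 2), (2, 4), (3, 5), (4, 12), (5, 5)]
Completion times:
  Priority 1, burst=2, C=2
  Priority 2, burst=4, C=6
  Priority 3, burst=5, C=11
  Priority 4, burst=12, C=23
  Priority 5, burst=5, C=28
Average turnaround = 70/5 = 14.0

14.0


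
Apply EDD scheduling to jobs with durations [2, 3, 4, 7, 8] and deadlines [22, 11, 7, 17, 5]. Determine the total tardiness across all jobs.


Sort by due date (EDD order): [(8, 5), (4, 7), (3, 11), (7, 17), (2, 22)]
Compute completion times and tardiness:
  Job 1: p=8, d=5, C=8, tardiness=max(0,8-5)=3
  Job 2: p=4, d=7, C=12, tardiness=max(0,12-7)=5
  Job 3: p=3, d=11, C=15, tardiness=max(0,15-11)=4
  Job 4: p=7, d=17, C=22, tardiness=max(0,22-17)=5
  Job 5: p=2, d=22, C=24, tardiness=max(0,24-22)=2
Total tardiness = 19

19


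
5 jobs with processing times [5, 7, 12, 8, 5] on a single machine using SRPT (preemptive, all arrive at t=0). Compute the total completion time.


Since all jobs arrive at t=0, SRPT equals SPT ordering.
SPT order: [5, 5, 7, 8, 12]
Completion times:
  Job 1: p=5, C=5
  Job 2: p=5, C=10
  Job 3: p=7, C=17
  Job 4: p=8, C=25
  Job 5: p=12, C=37
Total completion time = 5 + 10 + 17 + 25 + 37 = 94

94


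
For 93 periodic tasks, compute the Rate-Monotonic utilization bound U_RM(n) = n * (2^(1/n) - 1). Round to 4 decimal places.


Compute 2^(1/93) = 1.0074810397
Subtract 1: 1.0074810397 - 1 = 0.0074810397
Multiply by n: 93 * 0.0074810397 = 0.6957366921
Round to 4 dp: 0.6957

0.6957


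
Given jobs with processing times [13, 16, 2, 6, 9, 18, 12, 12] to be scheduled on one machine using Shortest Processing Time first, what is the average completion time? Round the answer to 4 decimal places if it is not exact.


Sort jobs by processing time (SPT order): [2, 6, 9, 12, 12, 13, 16, 18]
Compute completion times sequentially:
  Job 1: processing = 2, completes at 2
  Job 2: processing = 6, completes at 8
  Job 3: processing = 9, completes at 17
  Job 4: processing = 12, completes at 29
  Job 5: processing = 12, completes at 41
  Job 6: processing = 13, completes at 54
  Job 7: processing = 16, completes at 70
  Job 8: processing = 18, completes at 88
Sum of completion times = 309
Average completion time = 309/8 = 38.625

38.625


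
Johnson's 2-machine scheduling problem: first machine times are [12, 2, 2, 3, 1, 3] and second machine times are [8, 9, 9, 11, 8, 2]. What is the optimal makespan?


Apply Johnson's rule:
  Group 1 (a <= b): [(5, 1, 8), (2, 2, 9), (3, 2, 9), (4, 3, 11)]
  Group 2 (a > b): [(1, 12, 8), (6, 3, 2)]
Optimal job order: [5, 2, 3, 4, 1, 6]
Schedule:
  Job 5: M1 done at 1, M2 done at 9
  Job 2: M1 done at 3, M2 done at 18
  Job 3: M1 done at 5, M2 done at 27
  Job 4: M1 done at 8, M2 done at 38
  Job 1: M1 done at 20, M2 done at 46
  Job 6: M1 done at 23, M2 done at 48
Makespan = 48

48


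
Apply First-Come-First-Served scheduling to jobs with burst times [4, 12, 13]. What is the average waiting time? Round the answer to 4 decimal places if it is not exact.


FCFS order (as given): [4, 12, 13]
Waiting times:
  Job 1: wait = 0
  Job 2: wait = 4
  Job 3: wait = 16
Sum of waiting times = 20
Average waiting time = 20/3 = 6.6667

6.6667


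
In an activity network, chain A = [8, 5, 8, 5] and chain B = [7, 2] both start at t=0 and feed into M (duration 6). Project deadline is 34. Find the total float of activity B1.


Forward pass: ES(B1) = sum of predecessors on chain B = 0
EF = ES + duration = 0 + 7 = 7
Backward pass: LF(M) = deadline = 34; LS(M) = 34 - 6 = 28
LF(B1) = LS(M) - sum(successors on chain B) = 28 - 2 = 26
LS = LF - duration = 26 - 7 = 19
Total float = LS - ES = 19 - 0 = 19

19


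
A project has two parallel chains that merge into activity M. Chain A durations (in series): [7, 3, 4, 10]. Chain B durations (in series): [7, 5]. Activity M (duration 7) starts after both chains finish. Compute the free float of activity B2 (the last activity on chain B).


ES(B2) = sum of predecessors on chain B = 7
EF(B2) = ES + duration = 7 + 5 = 12
Successor of B2 is M. ES(M) = max(sum(A), sum(B)) = max(24, 12) = 24
Free float = ES(successor) - EF(current) = 24 - 12 = 12

12


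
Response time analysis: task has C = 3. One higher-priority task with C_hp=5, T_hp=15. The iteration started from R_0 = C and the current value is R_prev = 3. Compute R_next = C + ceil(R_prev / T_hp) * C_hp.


R_next = C + ceil(R_prev / T_hp) * C_hp
ceil(3 / 15) = ceil(0.2) = 1
Interference = 1 * 5 = 5
R_next = 3 + 5 = 8

8


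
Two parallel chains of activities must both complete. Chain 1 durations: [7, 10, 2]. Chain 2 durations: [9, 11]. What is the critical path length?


Path A total = 7 + 10 + 2 = 19
Path B total = 9 + 11 = 20
Critical path = longest path = max(19, 20) = 20

20


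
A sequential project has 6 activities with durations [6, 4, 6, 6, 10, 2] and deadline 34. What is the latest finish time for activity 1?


LF(activity 1) = deadline - sum of successor durations
Successors: activities 2 through 6 with durations [4, 6, 6, 10, 2]
Sum of successor durations = 28
LF = 34 - 28 = 6

6


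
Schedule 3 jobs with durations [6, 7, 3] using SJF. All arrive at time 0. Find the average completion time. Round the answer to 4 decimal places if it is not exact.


SJF order (ascending): [3, 6, 7]
Completion times:
  Job 1: burst=3, C=3
  Job 2: burst=6, C=9
  Job 3: burst=7, C=16
Average completion = 28/3 = 9.3333

9.3333


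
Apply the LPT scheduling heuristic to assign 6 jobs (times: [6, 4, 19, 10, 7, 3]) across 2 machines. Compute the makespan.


Sort jobs in decreasing order (LPT): [19, 10, 7, 6, 4, 3]
Assign each job to the least loaded machine:
  Machine 1: jobs [19, 4, 3], load = 26
  Machine 2: jobs [10, 7, 6], load = 23
Makespan = max load = 26

26


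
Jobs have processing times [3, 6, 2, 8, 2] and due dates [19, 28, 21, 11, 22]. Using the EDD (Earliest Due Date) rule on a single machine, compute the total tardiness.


Sort by due date (EDD order): [(8, 11), (3, 19), (2, 21), (2, 22), (6, 28)]
Compute completion times and tardiness:
  Job 1: p=8, d=11, C=8, tardiness=max(0,8-11)=0
  Job 2: p=3, d=19, C=11, tardiness=max(0,11-19)=0
  Job 3: p=2, d=21, C=13, tardiness=max(0,13-21)=0
  Job 4: p=2, d=22, C=15, tardiness=max(0,15-22)=0
  Job 5: p=6, d=28, C=21, tardiness=max(0,21-28)=0
Total tardiness = 0

0


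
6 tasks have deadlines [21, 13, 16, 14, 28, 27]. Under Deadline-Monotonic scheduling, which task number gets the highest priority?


Sort tasks by relative deadline (ascending):
  Task 2: deadline = 13
  Task 4: deadline = 14
  Task 3: deadline = 16
  Task 1: deadline = 21
  Task 6: deadline = 27
  Task 5: deadline = 28
Priority order (highest first): [2, 4, 3, 1, 6, 5]
Highest priority task = 2

2


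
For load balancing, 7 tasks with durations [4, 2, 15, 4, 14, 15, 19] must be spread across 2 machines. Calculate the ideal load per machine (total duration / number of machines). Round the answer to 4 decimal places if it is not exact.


Total processing time = 4 + 2 + 15 + 4 + 14 + 15 + 19 = 73
Number of machines = 2
Ideal balanced load = 73 / 2 = 36.5

36.5


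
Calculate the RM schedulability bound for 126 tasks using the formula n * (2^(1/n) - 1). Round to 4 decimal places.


Compute 2^(1/126) = 1.0055163273
Subtract 1: 1.0055163273 - 1 = 0.0055163273
Multiply by n: 126 * 0.0055163273 = 0.6950572398
Round to 4 dp: 0.6951

0.6951


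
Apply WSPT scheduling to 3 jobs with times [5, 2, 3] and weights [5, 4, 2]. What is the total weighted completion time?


Compute p/w ratios and sort ascending (WSPT): [(2, 4), (5, 5), (3, 2)]
Compute weighted completion times:
  Job (p=2,w=4): C=2, w*C=4*2=8
  Job (p=5,w=5): C=7, w*C=5*7=35
  Job (p=3,w=2): C=10, w*C=2*10=20
Total weighted completion time = 63

63


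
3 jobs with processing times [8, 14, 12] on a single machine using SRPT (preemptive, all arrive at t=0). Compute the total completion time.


Since all jobs arrive at t=0, SRPT equals SPT ordering.
SPT order: [8, 12, 14]
Completion times:
  Job 1: p=8, C=8
  Job 2: p=12, C=20
  Job 3: p=14, C=34
Total completion time = 8 + 20 + 34 = 62

62


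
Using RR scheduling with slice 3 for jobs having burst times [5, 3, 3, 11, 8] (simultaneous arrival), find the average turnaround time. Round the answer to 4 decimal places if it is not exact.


Time quantum = 3
Execution trace:
  J1 runs 3 units, time = 3
  J2 runs 3 units, time = 6
  J3 runs 3 units, time = 9
  J4 runs 3 units, time = 12
  J5 runs 3 units, time = 15
  J1 runs 2 units, time = 17
  J4 runs 3 units, time = 20
  J5 runs 3 units, time = 23
  J4 runs 3 units, time = 26
  J5 runs 2 units, time = 28
  J4 runs 2 units, time = 30
Finish times: [17, 6, 9, 30, 28]
Average turnaround = 90/5 = 18.0

18.0


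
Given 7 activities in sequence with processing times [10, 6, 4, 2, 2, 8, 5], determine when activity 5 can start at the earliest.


Activity 5 starts after activities 1 through 4 complete.
Predecessor durations: [10, 6, 4, 2]
ES = 10 + 6 + 4 + 2 = 22

22


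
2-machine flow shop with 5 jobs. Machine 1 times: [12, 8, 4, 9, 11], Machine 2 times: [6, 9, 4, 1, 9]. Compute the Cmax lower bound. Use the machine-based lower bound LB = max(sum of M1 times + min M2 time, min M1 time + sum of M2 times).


LB1 = sum(M1 times) + min(M2 times) = 44 + 1 = 45
LB2 = min(M1 times) + sum(M2 times) = 4 + 29 = 33
Lower bound = max(LB1, LB2) = max(45, 33) = 45

45


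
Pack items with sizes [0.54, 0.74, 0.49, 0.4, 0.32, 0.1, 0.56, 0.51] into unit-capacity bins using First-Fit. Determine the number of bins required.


Place items sequentially using First-Fit:
  Item 0.54 -> new Bin 1
  Item 0.74 -> new Bin 2
  Item 0.49 -> new Bin 3
  Item 0.4 -> Bin 1 (now 0.94)
  Item 0.32 -> Bin 3 (now 0.81)
  Item 0.1 -> Bin 2 (now 0.84)
  Item 0.56 -> new Bin 4
  Item 0.51 -> new Bin 5
Total bins used = 5

5


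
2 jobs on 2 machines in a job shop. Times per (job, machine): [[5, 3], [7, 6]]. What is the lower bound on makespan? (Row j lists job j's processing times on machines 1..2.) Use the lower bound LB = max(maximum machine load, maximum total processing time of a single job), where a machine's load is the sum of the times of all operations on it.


Machine loads:
  Machine 1: 5 + 7 = 12
  Machine 2: 3 + 6 = 9
Max machine load = 12
Job totals:
  Job 1: 8
  Job 2: 13
Max job total = 13
Lower bound = max(12, 13) = 13

13


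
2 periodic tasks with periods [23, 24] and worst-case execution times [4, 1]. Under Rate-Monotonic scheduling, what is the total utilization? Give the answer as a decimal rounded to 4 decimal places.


Compute individual utilizations (exact fractions):
  Task 1: C/T = 4/23 (approx. 0.1739)
  Task 2: C/T = 1/24 (approx. 0.0417)
Total utilization U = 4/23 + 1/24 = 119/552
Rounded to 4 decimal places: U = 0.2156
RM (Liu & Layland) bound for 2 tasks = 0.828427; compare with U = 119/552 (approx. 0.215580)
U <= bound, so schedulable by RM sufficient condition.

0.2156


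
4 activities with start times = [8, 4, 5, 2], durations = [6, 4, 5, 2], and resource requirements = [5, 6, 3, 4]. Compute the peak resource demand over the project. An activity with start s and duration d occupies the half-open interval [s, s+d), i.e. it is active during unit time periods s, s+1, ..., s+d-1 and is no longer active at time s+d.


Each activity i is active on [start_i, start_i + duration_i).
Compute total resource usage per time slot:
  t=0: active resources = [], total = 0
  t=1: active resources = [], total = 0
  t=2: active resources = [4], total = 4
  t=3: active resources = [4], total = 4
  t=4: active resources = [6], total = 6
  t=5: active resources = [6, 3], total = 9
  t=6: active resources = [6, 3], total = 9
  t=7: active resources = [6, 3], total = 9
  t=8: active resources = [5, 3], total = 8
  t=9: active resources = [5, 3], total = 8
  t=10: active resources = [5], total = 5
  t=11: active resources = [5], total = 5
  t=12: active resources = [5], total = 5
  t=13: active resources = [5], total = 5
Peak resource demand = 9

9


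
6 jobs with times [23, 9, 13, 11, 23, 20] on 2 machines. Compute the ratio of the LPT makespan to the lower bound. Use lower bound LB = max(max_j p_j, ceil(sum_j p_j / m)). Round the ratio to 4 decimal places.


LPT order: [23, 23, 20, 13, 11, 9]
Machine loads after assignment: [52, 47]
LPT makespan = 52
Lower bound = max(max_job, ceil(total/2)) = max(23, 50) = 50
Ratio = 52 / 50 = 1.04

1.04


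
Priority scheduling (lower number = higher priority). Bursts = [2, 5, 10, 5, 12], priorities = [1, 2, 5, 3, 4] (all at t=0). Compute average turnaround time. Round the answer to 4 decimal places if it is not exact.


Sort by priority (ascending = highest first):
Order: [(1, 2), (2, 5), (3, 5), (4, 12), (5, 10)]
Completion times:
  Priority 1, burst=2, C=2
  Priority 2, burst=5, C=7
  Priority 3, burst=5, C=12
  Priority 4, burst=12, C=24
  Priority 5, burst=10, C=34
Average turnaround = 79/5 = 15.8

15.8


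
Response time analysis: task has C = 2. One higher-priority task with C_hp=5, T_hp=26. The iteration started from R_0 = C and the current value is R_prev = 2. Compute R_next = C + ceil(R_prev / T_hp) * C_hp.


R_next = C + ceil(R_prev / T_hp) * C_hp
ceil(2 / 26) = ceil(0.0769) = 1
Interference = 1 * 5 = 5
R_next = 2 + 5 = 7

7


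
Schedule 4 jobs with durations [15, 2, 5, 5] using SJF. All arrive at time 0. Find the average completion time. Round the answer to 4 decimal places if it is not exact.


SJF order (ascending): [2, 5, 5, 15]
Completion times:
  Job 1: burst=2, C=2
  Job 2: burst=5, C=7
  Job 3: burst=5, C=12
  Job 4: burst=15, C=27
Average completion = 48/4 = 12.0

12.0


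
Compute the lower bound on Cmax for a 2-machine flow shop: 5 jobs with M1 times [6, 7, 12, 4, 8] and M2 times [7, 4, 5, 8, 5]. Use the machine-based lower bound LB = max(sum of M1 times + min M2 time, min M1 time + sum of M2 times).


LB1 = sum(M1 times) + min(M2 times) = 37 + 4 = 41
LB2 = min(M1 times) + sum(M2 times) = 4 + 29 = 33
Lower bound = max(LB1, LB2) = max(41, 33) = 41

41


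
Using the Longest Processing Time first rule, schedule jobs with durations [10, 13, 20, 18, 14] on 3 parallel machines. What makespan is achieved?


Sort jobs in decreasing order (LPT): [20, 18, 14, 13, 10]
Assign each job to the least loaded machine:
  Machine 1: jobs [20], load = 20
  Machine 2: jobs [18, 10], load = 28
  Machine 3: jobs [14, 13], load = 27
Makespan = max load = 28

28


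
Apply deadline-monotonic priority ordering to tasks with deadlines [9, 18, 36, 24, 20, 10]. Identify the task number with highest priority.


Sort tasks by relative deadline (ascending):
  Task 1: deadline = 9
  Task 6: deadline = 10
  Task 2: deadline = 18
  Task 5: deadline = 20
  Task 4: deadline = 24
  Task 3: deadline = 36
Priority order (highest first): [1, 6, 2, 5, 4, 3]
Highest priority task = 1

1


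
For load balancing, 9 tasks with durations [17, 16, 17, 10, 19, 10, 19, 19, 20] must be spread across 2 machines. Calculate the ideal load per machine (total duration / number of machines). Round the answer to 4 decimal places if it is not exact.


Total processing time = 17 + 16 + 17 + 10 + 19 + 10 + 19 + 19 + 20 = 147
Number of machines = 2
Ideal balanced load = 147 / 2 = 73.5

73.5


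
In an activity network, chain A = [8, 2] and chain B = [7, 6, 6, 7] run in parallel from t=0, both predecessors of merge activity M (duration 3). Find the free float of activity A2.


ES(A2) = sum of predecessors on chain A = 8
EF(A2) = ES + duration = 8 + 2 = 10
Successor of A2 is M. ES(M) = max(sum(A), sum(B)) = max(10, 26) = 26
Free float = ES(successor) - EF(current) = 26 - 10 = 16

16


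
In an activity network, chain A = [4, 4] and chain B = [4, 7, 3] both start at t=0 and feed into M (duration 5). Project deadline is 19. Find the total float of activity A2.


Forward pass: ES(A2) = sum of predecessors on chain A = 4
EF = ES + duration = 4 + 4 = 8
Backward pass: LF(M) = deadline = 19; LS(M) = 19 - 5 = 14
LF(A2) = LS(M) - sum(successors on chain A) = 14 - 0 = 14
LS = LF - duration = 14 - 4 = 10
Total float = LS - ES = 10 - 4 = 6

6


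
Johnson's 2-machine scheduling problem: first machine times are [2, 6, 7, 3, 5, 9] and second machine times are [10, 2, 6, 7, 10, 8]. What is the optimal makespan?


Apply Johnson's rule:
  Group 1 (a <= b): [(1, 2, 10), (4, 3, 7), (5, 5, 10)]
  Group 2 (a > b): [(6, 9, 8), (3, 7, 6), (2, 6, 2)]
Optimal job order: [1, 4, 5, 6, 3, 2]
Schedule:
  Job 1: M1 done at 2, M2 done at 12
  Job 4: M1 done at 5, M2 done at 19
  Job 5: M1 done at 10, M2 done at 29
  Job 6: M1 done at 19, M2 done at 37
  Job 3: M1 done at 26, M2 done at 43
  Job 2: M1 done at 32, M2 done at 45
Makespan = 45

45


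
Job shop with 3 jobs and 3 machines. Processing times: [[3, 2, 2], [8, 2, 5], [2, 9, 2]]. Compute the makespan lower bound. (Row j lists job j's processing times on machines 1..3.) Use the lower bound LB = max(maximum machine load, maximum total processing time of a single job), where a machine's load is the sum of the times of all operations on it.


Machine loads:
  Machine 1: 3 + 8 + 2 = 13
  Machine 2: 2 + 2 + 9 = 13
  Machine 3: 2 + 5 + 2 = 9
Max machine load = 13
Job totals:
  Job 1: 7
  Job 2: 15
  Job 3: 13
Max job total = 15
Lower bound = max(13, 15) = 15

15


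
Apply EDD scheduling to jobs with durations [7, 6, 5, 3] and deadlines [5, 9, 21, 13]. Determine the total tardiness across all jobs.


Sort by due date (EDD order): [(7, 5), (6, 9), (3, 13), (5, 21)]
Compute completion times and tardiness:
  Job 1: p=7, d=5, C=7, tardiness=max(0,7-5)=2
  Job 2: p=6, d=9, C=13, tardiness=max(0,13-9)=4
  Job 3: p=3, d=13, C=16, tardiness=max(0,16-13)=3
  Job 4: p=5, d=21, C=21, tardiness=max(0,21-21)=0
Total tardiness = 9

9


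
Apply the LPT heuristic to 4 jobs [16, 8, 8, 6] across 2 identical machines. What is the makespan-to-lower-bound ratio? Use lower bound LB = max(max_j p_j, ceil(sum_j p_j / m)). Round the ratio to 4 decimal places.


LPT order: [16, 8, 8, 6]
Machine loads after assignment: [22, 16]
LPT makespan = 22
Lower bound = max(max_job, ceil(total/2)) = max(16, 19) = 19
Ratio = 22 / 19 = 1.1579

1.1579


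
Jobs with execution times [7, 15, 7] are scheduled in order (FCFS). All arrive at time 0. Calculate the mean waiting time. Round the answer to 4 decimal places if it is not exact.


FCFS order (as given): [7, 15, 7]
Waiting times:
  Job 1: wait = 0
  Job 2: wait = 7
  Job 3: wait = 22
Sum of waiting times = 29
Average waiting time = 29/3 = 9.6667

9.6667


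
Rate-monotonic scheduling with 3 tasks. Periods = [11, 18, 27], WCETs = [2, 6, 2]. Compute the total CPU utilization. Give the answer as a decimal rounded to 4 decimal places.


Compute individual utilizations (exact fractions):
  Task 1: C/T = 2/11 (approx. 0.1818)
  Task 2: C/T = 6/18 = 1/3 (approx. 0.3333)
  Task 3: C/T = 2/27 (approx. 0.0741)
Total utilization U = 2/11 + 1/3 + 2/27 = 175/297
Rounded to 4 decimal places: U = 0.5892
RM (Liu & Layland) bound for 3 tasks = 0.779763; compare with U = 175/297 (approx. 0.589226)
U <= bound, so schedulable by RM sufficient condition.

0.5892


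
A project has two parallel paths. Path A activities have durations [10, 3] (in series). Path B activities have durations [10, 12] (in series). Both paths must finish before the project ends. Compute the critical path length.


Path A total = 10 + 3 = 13
Path B total = 10 + 12 = 22
Critical path = longest path = max(13, 22) = 22

22


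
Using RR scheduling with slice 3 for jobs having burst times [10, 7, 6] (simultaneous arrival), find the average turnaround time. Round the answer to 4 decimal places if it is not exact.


Time quantum = 3
Execution trace:
  J1 runs 3 units, time = 3
  J2 runs 3 units, time = 6
  J3 runs 3 units, time = 9
  J1 runs 3 units, time = 12
  J2 runs 3 units, time = 15
  J3 runs 3 units, time = 18
  J1 runs 3 units, time = 21
  J2 runs 1 units, time = 22
  J1 runs 1 units, time = 23
Finish times: [23, 22, 18]
Average turnaround = 63/3 = 21.0

21.0


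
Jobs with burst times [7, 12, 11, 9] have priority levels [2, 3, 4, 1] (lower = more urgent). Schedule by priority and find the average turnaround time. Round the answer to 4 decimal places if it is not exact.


Sort by priority (ascending = highest first):
Order: [(1, 9), (2, 7), (3, 12), (4, 11)]
Completion times:
  Priority 1, burst=9, C=9
  Priority 2, burst=7, C=16
  Priority 3, burst=12, C=28
  Priority 4, burst=11, C=39
Average turnaround = 92/4 = 23.0

23.0


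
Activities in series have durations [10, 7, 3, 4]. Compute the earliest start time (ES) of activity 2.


Activity 2 starts after activities 1 through 1 complete.
Predecessor durations: [10]
ES = 10 = 10

10


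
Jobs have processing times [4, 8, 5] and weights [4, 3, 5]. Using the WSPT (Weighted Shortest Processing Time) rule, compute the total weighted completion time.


Compute p/w ratios and sort ascending (WSPT): [(4, 4), (5, 5), (8, 3)]
Compute weighted completion times:
  Job (p=4,w=4): C=4, w*C=4*4=16
  Job (p=5,w=5): C=9, w*C=5*9=45
  Job (p=8,w=3): C=17, w*C=3*17=51
Total weighted completion time = 112

112


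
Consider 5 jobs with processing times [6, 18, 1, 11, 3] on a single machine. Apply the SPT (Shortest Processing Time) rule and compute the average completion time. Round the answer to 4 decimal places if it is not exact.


Sort jobs by processing time (SPT order): [1, 3, 6, 11, 18]
Compute completion times sequentially:
  Job 1: processing = 1, completes at 1
  Job 2: processing = 3, completes at 4
  Job 3: processing = 6, completes at 10
  Job 4: processing = 11, completes at 21
  Job 5: processing = 18, completes at 39
Sum of completion times = 75
Average completion time = 75/5 = 15.0

15.0


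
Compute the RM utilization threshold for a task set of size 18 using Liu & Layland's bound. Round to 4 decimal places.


Compute 2^(1/18) = 1.0392592260
Subtract 1: 1.0392592260 - 1 = 0.0392592260
Multiply by n: 18 * 0.0392592260 = 0.7066660680
Round to 4 dp: 0.7067

0.7067


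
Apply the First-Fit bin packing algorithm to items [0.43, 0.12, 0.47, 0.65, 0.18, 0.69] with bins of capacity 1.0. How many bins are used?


Place items sequentially using First-Fit:
  Item 0.43 -> new Bin 1
  Item 0.12 -> Bin 1 (now 0.55)
  Item 0.47 -> new Bin 2
  Item 0.65 -> new Bin 3
  Item 0.18 -> Bin 1 (now 0.73)
  Item 0.69 -> new Bin 4
Total bins used = 4

4


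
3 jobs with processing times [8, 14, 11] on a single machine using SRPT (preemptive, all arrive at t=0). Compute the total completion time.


Since all jobs arrive at t=0, SRPT equals SPT ordering.
SPT order: [8, 11, 14]
Completion times:
  Job 1: p=8, C=8
  Job 2: p=11, C=19
  Job 3: p=14, C=33
Total completion time = 8 + 19 + 33 = 60

60


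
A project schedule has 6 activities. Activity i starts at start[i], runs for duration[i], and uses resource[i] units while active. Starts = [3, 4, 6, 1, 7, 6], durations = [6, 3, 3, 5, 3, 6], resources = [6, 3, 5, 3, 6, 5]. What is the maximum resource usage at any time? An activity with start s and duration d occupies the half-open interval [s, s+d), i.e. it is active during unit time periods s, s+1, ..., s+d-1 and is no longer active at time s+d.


Each activity i is active on [start_i, start_i + duration_i).
Compute total resource usage per time slot:
  t=0: active resources = [], total = 0
  t=1: active resources = [3], total = 3
  t=2: active resources = [3], total = 3
  t=3: active resources = [6, 3], total = 9
  t=4: active resources = [6, 3, 3], total = 12
  t=5: active resources = [6, 3, 3], total = 12
  t=6: active resources = [6, 3, 5, 5], total = 19
  t=7: active resources = [6, 5, 6, 5], total = 22
  t=8: active resources = [6, 5, 6, 5], total = 22
  t=9: active resources = [6, 5], total = 11
  t=10: active resources = [5], total = 5
  t=11: active resources = [5], total = 5
Peak resource demand = 22

22


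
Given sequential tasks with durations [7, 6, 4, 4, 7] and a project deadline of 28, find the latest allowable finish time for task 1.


LF(activity 1) = deadline - sum of successor durations
Successors: activities 2 through 5 with durations [6, 4, 4, 7]
Sum of successor durations = 21
LF = 28 - 21 = 7

7


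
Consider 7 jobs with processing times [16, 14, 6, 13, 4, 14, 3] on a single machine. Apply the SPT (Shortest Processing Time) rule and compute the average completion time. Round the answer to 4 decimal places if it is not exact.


Sort jobs by processing time (SPT order): [3, 4, 6, 13, 14, 14, 16]
Compute completion times sequentially:
  Job 1: processing = 3, completes at 3
  Job 2: processing = 4, completes at 7
  Job 3: processing = 6, completes at 13
  Job 4: processing = 13, completes at 26
  Job 5: processing = 14, completes at 40
  Job 6: processing = 14, completes at 54
  Job 7: processing = 16, completes at 70
Sum of completion times = 213
Average completion time = 213/7 = 30.4286

30.4286


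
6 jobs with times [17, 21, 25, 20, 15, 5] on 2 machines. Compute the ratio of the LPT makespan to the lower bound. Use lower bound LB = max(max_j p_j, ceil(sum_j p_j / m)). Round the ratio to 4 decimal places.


LPT order: [25, 21, 20, 17, 15, 5]
Machine loads after assignment: [47, 56]
LPT makespan = 56
Lower bound = max(max_job, ceil(total/2)) = max(25, 52) = 52
Ratio = 56 / 52 = 1.0769

1.0769


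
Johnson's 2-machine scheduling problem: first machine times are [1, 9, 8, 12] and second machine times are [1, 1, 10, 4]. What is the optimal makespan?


Apply Johnson's rule:
  Group 1 (a <= b): [(1, 1, 1), (3, 8, 10)]
  Group 2 (a > b): [(4, 12, 4), (2, 9, 1)]
Optimal job order: [1, 3, 4, 2]
Schedule:
  Job 1: M1 done at 1, M2 done at 2
  Job 3: M1 done at 9, M2 done at 19
  Job 4: M1 done at 21, M2 done at 25
  Job 2: M1 done at 30, M2 done at 31
Makespan = 31

31


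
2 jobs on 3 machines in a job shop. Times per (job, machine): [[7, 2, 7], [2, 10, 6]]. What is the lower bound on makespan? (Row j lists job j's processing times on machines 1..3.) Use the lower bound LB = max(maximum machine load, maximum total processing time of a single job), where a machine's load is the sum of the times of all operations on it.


Machine loads:
  Machine 1: 7 + 2 = 9
  Machine 2: 2 + 10 = 12
  Machine 3: 7 + 6 = 13
Max machine load = 13
Job totals:
  Job 1: 16
  Job 2: 18
Max job total = 18
Lower bound = max(13, 18) = 18

18


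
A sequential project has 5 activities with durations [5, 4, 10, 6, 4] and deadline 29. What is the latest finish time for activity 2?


LF(activity 2) = deadline - sum of successor durations
Successors: activities 3 through 5 with durations [10, 6, 4]
Sum of successor durations = 20
LF = 29 - 20 = 9

9


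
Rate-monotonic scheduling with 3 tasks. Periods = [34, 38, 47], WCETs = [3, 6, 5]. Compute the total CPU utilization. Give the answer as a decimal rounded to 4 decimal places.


Compute individual utilizations (exact fractions):
  Task 1: C/T = 3/34 (approx. 0.0882)
  Task 2: C/T = 6/38 = 3/19 (approx. 0.1579)
  Task 3: C/T = 5/47 (approx. 0.1064)
Total utilization U = 3/34 + 3/19 + 5/47 = 10703/30362
Rounded to 4 decimal places: U = 0.3525
RM (Liu & Layland) bound for 3 tasks = 0.779763; compare with U = 10703/30362 (approx. 0.352513)
U <= bound, so schedulable by RM sufficient condition.

0.3525


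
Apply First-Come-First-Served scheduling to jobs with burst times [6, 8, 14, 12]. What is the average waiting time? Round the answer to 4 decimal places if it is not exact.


FCFS order (as given): [6, 8, 14, 12]
Waiting times:
  Job 1: wait = 0
  Job 2: wait = 6
  Job 3: wait = 14
  Job 4: wait = 28
Sum of waiting times = 48
Average waiting time = 48/4 = 12.0

12.0


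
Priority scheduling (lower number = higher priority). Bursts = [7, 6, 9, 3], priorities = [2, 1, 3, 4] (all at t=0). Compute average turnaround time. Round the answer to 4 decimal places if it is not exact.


Sort by priority (ascending = highest first):
Order: [(1, 6), (2, 7), (3, 9), (4, 3)]
Completion times:
  Priority 1, burst=6, C=6
  Priority 2, burst=7, C=13
  Priority 3, burst=9, C=22
  Priority 4, burst=3, C=25
Average turnaround = 66/4 = 16.5

16.5


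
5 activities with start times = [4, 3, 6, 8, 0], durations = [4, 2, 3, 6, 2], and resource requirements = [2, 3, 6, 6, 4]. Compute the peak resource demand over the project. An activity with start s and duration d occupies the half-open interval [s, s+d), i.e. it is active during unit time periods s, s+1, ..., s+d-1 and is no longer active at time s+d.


Each activity i is active on [start_i, start_i + duration_i).
Compute total resource usage per time slot:
  t=0: active resources = [4], total = 4
  t=1: active resources = [4], total = 4
  t=2: active resources = [], total = 0
  t=3: active resources = [3], total = 3
  t=4: active resources = [2, 3], total = 5
  t=5: active resources = [2], total = 2
  t=6: active resources = [2, 6], total = 8
  t=7: active resources = [2, 6], total = 8
  t=8: active resources = [6, 6], total = 12
  t=9: active resources = [6], total = 6
  t=10: active resources = [6], total = 6
  t=11: active resources = [6], total = 6
  t=12: active resources = [6], total = 6
  t=13: active resources = [6], total = 6
Peak resource demand = 12

12


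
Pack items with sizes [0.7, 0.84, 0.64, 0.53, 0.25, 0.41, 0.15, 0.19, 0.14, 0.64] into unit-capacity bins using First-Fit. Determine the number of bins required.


Place items sequentially using First-Fit:
  Item 0.7 -> new Bin 1
  Item 0.84 -> new Bin 2
  Item 0.64 -> new Bin 3
  Item 0.53 -> new Bin 4
  Item 0.25 -> Bin 1 (now 0.95)
  Item 0.41 -> Bin 4 (now 0.94)
  Item 0.15 -> Bin 2 (now 0.99)
  Item 0.19 -> Bin 3 (now 0.83)
  Item 0.14 -> Bin 3 (now 0.97)
  Item 0.64 -> new Bin 5
Total bins used = 5

5


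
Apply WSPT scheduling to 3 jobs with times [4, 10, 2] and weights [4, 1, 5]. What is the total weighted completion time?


Compute p/w ratios and sort ascending (WSPT): [(2, 5), (4, 4), (10, 1)]
Compute weighted completion times:
  Job (p=2,w=5): C=2, w*C=5*2=10
  Job (p=4,w=4): C=6, w*C=4*6=24
  Job (p=10,w=1): C=16, w*C=1*16=16
Total weighted completion time = 50

50


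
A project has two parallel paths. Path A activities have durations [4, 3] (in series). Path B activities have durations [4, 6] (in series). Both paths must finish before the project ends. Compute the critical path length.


Path A total = 4 + 3 = 7
Path B total = 4 + 6 = 10
Critical path = longest path = max(7, 10) = 10

10


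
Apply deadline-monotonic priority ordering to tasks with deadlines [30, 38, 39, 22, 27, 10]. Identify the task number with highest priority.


Sort tasks by relative deadline (ascending):
  Task 6: deadline = 10
  Task 4: deadline = 22
  Task 5: deadline = 27
  Task 1: deadline = 30
  Task 2: deadline = 38
  Task 3: deadline = 39
Priority order (highest first): [6, 4, 5, 1, 2, 3]
Highest priority task = 6

6


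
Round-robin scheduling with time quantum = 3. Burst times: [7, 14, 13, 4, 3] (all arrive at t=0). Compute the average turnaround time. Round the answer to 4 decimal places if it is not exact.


Time quantum = 3
Execution trace:
  J1 runs 3 units, time = 3
  J2 runs 3 units, time = 6
  J3 runs 3 units, time = 9
  J4 runs 3 units, time = 12
  J5 runs 3 units, time = 15
  J1 runs 3 units, time = 18
  J2 runs 3 units, time = 21
  J3 runs 3 units, time = 24
  J4 runs 1 units, time = 25
  J1 runs 1 units, time = 26
  J2 runs 3 units, time = 29
  J3 runs 3 units, time = 32
  J2 runs 3 units, time = 35
  J3 runs 3 units, time = 38
  J2 runs 2 units, time = 40
  J3 runs 1 units, time = 41
Finish times: [26, 40, 41, 25, 15]
Average turnaround = 147/5 = 29.4

29.4
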